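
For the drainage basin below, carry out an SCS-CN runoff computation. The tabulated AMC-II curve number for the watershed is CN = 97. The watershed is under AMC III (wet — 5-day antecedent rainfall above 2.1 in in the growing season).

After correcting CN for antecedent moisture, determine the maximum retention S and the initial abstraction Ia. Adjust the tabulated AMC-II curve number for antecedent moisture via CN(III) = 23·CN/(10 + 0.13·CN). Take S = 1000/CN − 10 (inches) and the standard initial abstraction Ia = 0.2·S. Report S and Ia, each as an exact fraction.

Wet (AMC III): CN(III) = 23·97/(10 + 0.13·97) = 2231/(2261/100) = 223100/2261 ≈ 98.673
S = 1000/(223100/2261) − 10 = 300/2231 in ≈ 0.134 in
Initial abstraction Ia = S/5 = (300/2231)/5 = 60/2231 ≈ 0.027 in

S = 300/2231 in ≈ 0.134 in; Ia = 60/2231 in ≈ 0.027 in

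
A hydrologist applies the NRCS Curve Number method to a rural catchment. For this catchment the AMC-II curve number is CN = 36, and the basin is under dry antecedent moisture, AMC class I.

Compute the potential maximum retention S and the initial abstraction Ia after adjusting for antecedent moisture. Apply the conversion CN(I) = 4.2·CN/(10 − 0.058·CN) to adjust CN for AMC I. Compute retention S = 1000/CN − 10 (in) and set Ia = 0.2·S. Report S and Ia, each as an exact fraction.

Adjust CN=36 to AMC I: 4.2·36/(10 − 0.058·36) → (756/5) ÷ (989/125) = 18900/989 ≈ 19.110
Retention S: 1000/CN − 10 with CN=19.110 → S = 8000/189 ≈ 42.328 in
Ia = 0.2·(8000/189) = 1600/189 in ≈ 8.466 in

S = 8000/189 in ≈ 42.328 in; Ia = 1600/189 in ≈ 8.466 in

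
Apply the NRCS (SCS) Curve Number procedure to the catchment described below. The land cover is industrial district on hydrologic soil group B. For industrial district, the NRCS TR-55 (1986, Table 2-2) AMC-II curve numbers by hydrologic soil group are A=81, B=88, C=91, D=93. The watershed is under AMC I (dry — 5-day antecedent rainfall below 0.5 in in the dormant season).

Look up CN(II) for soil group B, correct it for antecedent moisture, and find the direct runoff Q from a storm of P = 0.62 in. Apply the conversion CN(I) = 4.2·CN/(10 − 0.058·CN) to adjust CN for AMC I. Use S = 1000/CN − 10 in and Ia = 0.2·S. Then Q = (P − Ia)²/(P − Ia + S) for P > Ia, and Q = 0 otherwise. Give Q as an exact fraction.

NRCS table: industrial district, soil group B → CN(II) = 88
Dry (AMC I): CN(I) = 4.2·88/(10 − 0.058·88) = (1848/5)/(612/125) = 3850/51 ≈ 75.490
Max retention: S = 1000/(3850/51) − 10 = 250/77 in (≈ 3.247 in)
Ia = 0.2S: 0.2·3.247 = 0.649 in (exactly 50/77)
P = 0.620 ≤ Ia = 0.649 in: entire storm abstracted, Q = 0.

Q = 0 in ≈ 0.000 in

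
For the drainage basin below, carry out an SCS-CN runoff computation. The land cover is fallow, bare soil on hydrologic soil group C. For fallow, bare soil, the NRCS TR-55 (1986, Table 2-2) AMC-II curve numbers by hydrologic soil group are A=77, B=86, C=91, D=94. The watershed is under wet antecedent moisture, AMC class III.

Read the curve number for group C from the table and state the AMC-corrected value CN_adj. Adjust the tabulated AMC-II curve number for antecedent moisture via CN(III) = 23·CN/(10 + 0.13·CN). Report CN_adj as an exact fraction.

CN_adj = 209300/2183 ≈ 95.877

NRCS table: fallow, bare soil, soil group C → CN(II) = 91
Adjust CN=91 to AMC III: 23·91/(10 + 0.13·91) → 2093 ÷ (2183/100) = 209300/2183 ≈ 95.877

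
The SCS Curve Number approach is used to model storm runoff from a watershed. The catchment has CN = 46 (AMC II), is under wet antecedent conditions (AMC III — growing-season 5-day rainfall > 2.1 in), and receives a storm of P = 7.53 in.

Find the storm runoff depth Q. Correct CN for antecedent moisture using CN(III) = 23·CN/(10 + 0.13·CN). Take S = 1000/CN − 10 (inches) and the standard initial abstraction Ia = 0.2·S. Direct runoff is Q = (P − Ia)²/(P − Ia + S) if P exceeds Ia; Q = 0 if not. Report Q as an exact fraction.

Adjust CN=46 to AMC III: 23·46/(10 + 0.13·46) → 1058 ÷ (799/50) = 52900/799 ≈ 66.208
S = 1000/(52900/799) − 10 = 2700/529 in ≈ 5.104 in
Initial abstraction Ia = S/5 = (2700/529)/5 = 540/529 ≈ 1.021 in
Excess rainfall: 7.530 − 1.021 = 6.509 in; P > Ia so Q > 0
Q = (344337/52900)²/((344337/52900) + 2700/529) = (118567969569/2798410000)/(614337/52900) = 39522656523/10832809100 in ≈ 3.648 in

Q = 39522656523/10832809100 in ≈ 3.648 in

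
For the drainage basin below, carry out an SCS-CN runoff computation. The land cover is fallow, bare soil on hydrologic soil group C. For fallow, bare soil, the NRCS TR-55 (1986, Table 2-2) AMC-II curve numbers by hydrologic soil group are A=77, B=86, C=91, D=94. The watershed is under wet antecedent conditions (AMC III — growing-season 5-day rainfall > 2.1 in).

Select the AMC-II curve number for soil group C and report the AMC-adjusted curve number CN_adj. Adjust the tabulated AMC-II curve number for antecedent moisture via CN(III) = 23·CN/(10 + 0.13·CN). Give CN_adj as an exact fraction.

NRCS table: fallow, bare soil, soil group C → CN(II) = 91
Wet (AMC III): CN(III) = 23·91/(10 + 0.13·91) = 2093/(2183/100) = 209300/2183 ≈ 95.877

CN_adj = 209300/2183 ≈ 95.877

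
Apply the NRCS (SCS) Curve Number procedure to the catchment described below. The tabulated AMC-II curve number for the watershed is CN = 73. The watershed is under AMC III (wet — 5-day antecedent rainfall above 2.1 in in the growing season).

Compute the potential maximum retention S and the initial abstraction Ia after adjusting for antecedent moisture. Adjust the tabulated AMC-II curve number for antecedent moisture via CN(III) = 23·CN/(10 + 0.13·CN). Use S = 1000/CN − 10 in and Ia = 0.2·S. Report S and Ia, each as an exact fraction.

S = 2700/1679 in ≈ 1.608 in; Ia = 540/1679 in ≈ 0.322 in

CN(III) from CN(II)=73: (23·73)/(10 + 0.13·73) = 167900/1949 ≈ 86.147
S = 1000/(167900/1949) − 10 = 2700/1679 in ≈ 1.608 in
Ia = 0.2·(2700/1679) = 540/1679 in ≈ 0.322 in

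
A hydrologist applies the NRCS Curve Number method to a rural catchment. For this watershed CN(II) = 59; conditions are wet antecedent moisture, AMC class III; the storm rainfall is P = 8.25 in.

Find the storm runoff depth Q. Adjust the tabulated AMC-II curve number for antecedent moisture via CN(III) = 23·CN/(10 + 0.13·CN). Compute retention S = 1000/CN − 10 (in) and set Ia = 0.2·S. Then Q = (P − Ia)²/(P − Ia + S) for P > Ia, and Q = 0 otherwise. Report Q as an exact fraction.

Q = 1722333001/314286628 in ≈ 5.480 in

Adjust CN=59 to AMC III: 23·59/(10 + 0.13·59) → 1357 ÷ (1767/100) = 135700/1767 ≈ 76.797
S = 1000/(135700/1767) − 10 = 4100/1357 in ≈ 3.021 in
Ia = 0.2S: 0.2·3.021 = 0.604 in (exactly 820/1357)
Excess rainfall: 8.250 − 0.604 = 7.646 in; P > Ia so Q > 0
Q: (41501/5428)² ÷ (57901/5428) = 1722333001/314286628 in (≈ 5.480 in)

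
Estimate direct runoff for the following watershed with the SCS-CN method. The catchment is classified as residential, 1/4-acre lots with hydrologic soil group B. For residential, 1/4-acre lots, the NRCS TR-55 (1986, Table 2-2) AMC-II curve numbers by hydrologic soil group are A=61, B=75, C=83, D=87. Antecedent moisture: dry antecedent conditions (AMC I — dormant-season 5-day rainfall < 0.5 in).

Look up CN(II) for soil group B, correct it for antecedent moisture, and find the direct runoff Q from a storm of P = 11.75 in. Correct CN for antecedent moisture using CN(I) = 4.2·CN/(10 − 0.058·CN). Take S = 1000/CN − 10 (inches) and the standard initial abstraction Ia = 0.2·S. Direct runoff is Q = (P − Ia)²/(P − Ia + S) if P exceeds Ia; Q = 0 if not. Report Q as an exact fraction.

Q = 6558721/1149372 in ≈ 5.706 in

NRCS table: residential, 1/4-acre lots, soil group B → CN(II) = 75
Adjust CN=75 to AMC I: 4.2·75/(10 − 0.058·75) → 315 ÷ (113/20) = 6300/113 ≈ 55.752
Retention S: 1000/CN − 10 with CN=55.752 → S = 500/63 ≈ 7.937 in
Ia = 0.2·(500/63) = 100/63 in ≈ 1.587 in
Excess rainfall: 11.750 − 1.587 = 10.163 in; P > Ia so Q > 0
Runoff Q = (P−Ia)²/(P−Ia+S) = (10.163)²/(10.163+7.937) = 6558721/1149372 ≈ 5.706 in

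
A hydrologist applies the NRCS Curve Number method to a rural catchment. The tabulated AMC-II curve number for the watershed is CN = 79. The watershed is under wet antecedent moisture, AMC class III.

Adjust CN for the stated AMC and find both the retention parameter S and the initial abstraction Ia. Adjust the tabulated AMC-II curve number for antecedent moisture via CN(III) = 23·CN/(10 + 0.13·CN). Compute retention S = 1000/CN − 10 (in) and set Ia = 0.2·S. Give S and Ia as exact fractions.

Adjust CN=79 to AMC III: 23·79/(10 + 0.13·79) → 1817 ÷ (2027/100) = 181700/2027 ≈ 89.640
Retention S: 1000/CN − 10 with CN=89.640 → S = 2100/1817 ≈ 1.156 in
Ia = 0.2S: 0.2·1.156 = 0.231 in (exactly 420/1817)

S = 2100/1817 in ≈ 1.156 in; Ia = 420/1817 in ≈ 0.231 in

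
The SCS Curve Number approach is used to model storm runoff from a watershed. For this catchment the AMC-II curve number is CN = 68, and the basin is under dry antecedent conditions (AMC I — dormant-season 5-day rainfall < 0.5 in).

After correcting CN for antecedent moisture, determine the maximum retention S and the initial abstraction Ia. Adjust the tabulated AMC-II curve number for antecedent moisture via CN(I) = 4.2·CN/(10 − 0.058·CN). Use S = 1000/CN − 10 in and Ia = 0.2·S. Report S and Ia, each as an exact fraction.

S = 4000/357 in ≈ 11.204 in; Ia = 800/357 in ≈ 2.241 in

CN(I) from CN(II)=68: (4.2·68)/(10 − 0.058·68) = 35700/757 ≈ 47.160
S = 1000/(35700/757) − 10 = 4000/357 in ≈ 11.204 in
Initial abstraction Ia = S/5 = (4000/357)/5 = 800/357 ≈ 2.241 in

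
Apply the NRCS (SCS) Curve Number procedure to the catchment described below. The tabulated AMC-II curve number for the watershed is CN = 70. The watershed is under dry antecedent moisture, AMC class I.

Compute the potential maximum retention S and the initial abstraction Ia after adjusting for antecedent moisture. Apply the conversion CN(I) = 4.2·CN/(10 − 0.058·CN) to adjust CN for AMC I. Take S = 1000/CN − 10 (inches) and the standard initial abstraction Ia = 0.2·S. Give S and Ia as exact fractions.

S = 500/49 in ≈ 10.204 in; Ia = 100/49 in ≈ 2.041 in

Adjust CN=70 to AMC I: 4.2·70/(10 − 0.058·70) → 294 ÷ (297/50) = 4900/99 ≈ 49.495
S = 1000/(4900/99) − 10 = 500/49 in ≈ 10.204 in
Ia = 0.2S: 0.2·10.204 = 2.041 in (exactly 100/49)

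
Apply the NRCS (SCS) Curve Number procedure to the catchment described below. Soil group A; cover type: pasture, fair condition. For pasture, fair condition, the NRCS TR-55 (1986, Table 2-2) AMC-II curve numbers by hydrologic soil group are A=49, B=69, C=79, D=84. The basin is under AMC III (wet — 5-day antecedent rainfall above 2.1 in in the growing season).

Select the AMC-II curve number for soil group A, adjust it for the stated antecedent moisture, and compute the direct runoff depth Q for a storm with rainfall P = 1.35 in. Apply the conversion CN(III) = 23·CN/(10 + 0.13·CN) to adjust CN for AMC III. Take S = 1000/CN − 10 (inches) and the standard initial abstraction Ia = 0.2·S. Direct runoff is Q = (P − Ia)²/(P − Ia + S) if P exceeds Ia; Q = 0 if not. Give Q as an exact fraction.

NRCS table: pasture, fair condition, soil group A → CN(II) = 49
CN(III) from CN(II)=49: (23·49)/(10 + 0.13·49) = 112700/1637 ≈ 68.845
S = 1000/(112700/1637) − 10 = 5100/1127 in ≈ 4.525 in
Initial abstraction Ia = S/5 = (5100/1127)/5 = 1020/1127 ≈ 0.905 in
P − Ia = 1.350 − 0.905 = 10029/22540 ≈ 0.445 in (> 0, runoff occurs)
Q: (10029/22540)² ÷ (112029/22540) = 33526947/841711220 in (≈ 0.040 in)

Q = 33526947/841711220 in ≈ 0.040 in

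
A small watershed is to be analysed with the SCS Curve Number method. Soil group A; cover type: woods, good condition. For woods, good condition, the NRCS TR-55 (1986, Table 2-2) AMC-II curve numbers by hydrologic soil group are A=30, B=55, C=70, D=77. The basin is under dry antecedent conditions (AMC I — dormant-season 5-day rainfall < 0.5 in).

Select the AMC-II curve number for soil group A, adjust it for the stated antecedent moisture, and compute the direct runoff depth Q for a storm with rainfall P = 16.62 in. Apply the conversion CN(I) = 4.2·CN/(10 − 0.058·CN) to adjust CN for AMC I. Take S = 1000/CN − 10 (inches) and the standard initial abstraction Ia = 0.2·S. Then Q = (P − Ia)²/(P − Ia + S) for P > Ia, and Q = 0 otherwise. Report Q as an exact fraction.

NRCS table: woods, good condition, soil group A → CN(II) = 30
Adjust CN=30 to AMC I: 4.2·30/(10 − 0.058·30) → 126 ÷ (413/50) = 900/59 ≈ 15.254
S = 1000/(900/59) − 10 = 500/9 in ≈ 55.556 in
Ia = 0.2S: 0.2·55.556 = 11.111 in (exactly 100/9)
P − Ia = 16.620 − 11.111 = 2479/450 ≈ 5.509 in (> 0, runoff occurs)
Q: (2479/450)² ÷ (27479/450) = 6145441/12365550 in (≈ 0.497 in)

Q = 6145441/12365550 in ≈ 0.497 in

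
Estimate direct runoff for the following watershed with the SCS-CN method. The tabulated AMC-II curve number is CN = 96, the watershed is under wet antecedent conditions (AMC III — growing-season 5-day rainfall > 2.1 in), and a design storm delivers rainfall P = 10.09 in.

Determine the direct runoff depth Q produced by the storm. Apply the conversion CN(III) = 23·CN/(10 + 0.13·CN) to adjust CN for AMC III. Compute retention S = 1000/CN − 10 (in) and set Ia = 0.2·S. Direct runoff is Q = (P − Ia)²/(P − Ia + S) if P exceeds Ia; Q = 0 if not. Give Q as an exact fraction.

CN(III) from CN(II)=96: (23·96)/(10 + 0.13·96) = 27600/281 ≈ 98.221
S = 1000/(27600/281) − 10 = 25/138 in ≈ 0.181 in
Ia = 0.2S: 0.2·0.181 = 0.036 in (exactly 5/138)
P − Ia = 10.090 − 0.036 = 69371/6900 ≈ 10.054 in (> 0, runoff occurs)
Runoff Q = (P−Ia)²/(P−Ia+S) = (10.054)²/(10.054+0.181) = 4812335641/487284900 ≈ 9.876 in

Q = 4812335641/487284900 in ≈ 9.876 in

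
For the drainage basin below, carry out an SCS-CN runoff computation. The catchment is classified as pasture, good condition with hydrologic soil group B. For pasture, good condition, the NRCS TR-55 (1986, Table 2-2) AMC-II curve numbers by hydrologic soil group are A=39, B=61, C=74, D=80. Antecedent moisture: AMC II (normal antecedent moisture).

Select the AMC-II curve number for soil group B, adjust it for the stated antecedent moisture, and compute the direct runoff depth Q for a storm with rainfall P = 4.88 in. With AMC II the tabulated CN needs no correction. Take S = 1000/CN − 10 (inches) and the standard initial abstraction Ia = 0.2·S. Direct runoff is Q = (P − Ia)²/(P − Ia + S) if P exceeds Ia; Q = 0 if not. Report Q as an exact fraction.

NRCS table: pasture, good condition, soil group B → CN(II) = 61
AMC II — tabulated CN = 61 applies directly.
Retention S: 1000/CN − 10 with CN=61.000 → S = 390/61 ≈ 6.393 in
Ia = 0.2·(390/61) = 78/61 in ≈ 1.279 in
Since P=4.880 > Ia=1.279: effective rainfall P−Ia = 5492/1525 in
Q: (5492/1525)² ÷ (15242/1525) = 15081032/11622025 in (≈ 1.298 in)

Q = 15081032/11622025 in ≈ 1.298 in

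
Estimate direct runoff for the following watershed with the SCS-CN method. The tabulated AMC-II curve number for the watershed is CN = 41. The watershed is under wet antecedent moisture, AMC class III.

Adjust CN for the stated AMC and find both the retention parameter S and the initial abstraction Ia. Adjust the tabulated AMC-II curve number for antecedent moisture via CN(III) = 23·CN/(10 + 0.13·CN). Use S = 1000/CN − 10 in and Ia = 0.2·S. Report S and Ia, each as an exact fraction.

Adjust CN=41 to AMC III: 23·41/(10 + 0.13·41) → 943 ÷ (1533/100) = 94300/1533 ≈ 61.513
Max retention: S = 1000/(94300/1533) − 10 = 5900/943 in (≈ 6.257 in)
Ia = 0.2S: 0.2·6.257 = 1.251 in (exactly 1180/943)

S = 5900/943 in ≈ 6.257 in; Ia = 1180/943 in ≈ 1.251 in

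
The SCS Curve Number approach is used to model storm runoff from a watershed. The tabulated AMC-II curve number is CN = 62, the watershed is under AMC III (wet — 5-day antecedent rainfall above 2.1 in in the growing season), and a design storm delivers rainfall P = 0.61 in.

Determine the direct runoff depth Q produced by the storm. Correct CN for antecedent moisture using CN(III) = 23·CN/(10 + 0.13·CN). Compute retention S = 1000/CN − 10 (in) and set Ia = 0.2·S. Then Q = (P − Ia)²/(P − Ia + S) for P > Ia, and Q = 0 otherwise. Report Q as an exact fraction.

Q = 30173049/13938650900 in ≈ 0.002 in

Adjust CN=62 to AMC III: 23·62/(10 + 0.13·62) → 1426 ÷ (903/50) = 71300/903 ≈ 78.959
Retention S: 1000/CN − 10 with CN=78.959 → S = 1900/713 ≈ 2.665 in
Ia = 0.2·(1900/713) = 380/713 in ≈ 0.533 in
Excess rainfall: 0.610 − 0.533 = 0.077 in; P > Ia so Q > 0
Runoff Q = (P−Ia)²/(P−Ia+S) = (0.077)²/(0.077+2.665) = 30173049/13938650900 ≈ 0.002 in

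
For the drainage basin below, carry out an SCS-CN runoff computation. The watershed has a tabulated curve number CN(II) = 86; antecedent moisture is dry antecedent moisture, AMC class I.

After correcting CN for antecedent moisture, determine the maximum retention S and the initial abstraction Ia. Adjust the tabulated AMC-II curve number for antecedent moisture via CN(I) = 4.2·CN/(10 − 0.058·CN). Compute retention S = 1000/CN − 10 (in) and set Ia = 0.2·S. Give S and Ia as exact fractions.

CN(I) from CN(II)=86: (4.2·86)/(10 − 0.058·86) = 12900/179 ≈ 72.067
Max retention: S = 1000/(12900/179) − 10 = 500/129 in (≈ 3.876 in)
Initial abstraction Ia = S/5 = (500/129)/5 = 100/129 ≈ 0.775 in

S = 500/129 in ≈ 3.876 in; Ia = 100/129 in ≈ 0.775 in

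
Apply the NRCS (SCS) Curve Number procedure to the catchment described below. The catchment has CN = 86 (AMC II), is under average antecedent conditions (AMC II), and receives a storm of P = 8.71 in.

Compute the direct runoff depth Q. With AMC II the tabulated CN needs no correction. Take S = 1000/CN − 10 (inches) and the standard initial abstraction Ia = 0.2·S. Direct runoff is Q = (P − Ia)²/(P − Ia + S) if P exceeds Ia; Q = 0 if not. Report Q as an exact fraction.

Average conditions: CN = 86 (no AMC adjustment).
S = 1000/86 − 10 = 70/43 in ≈ 1.628 in
Initial abstraction Ia = S/5 = (70/43)/5 = 14/43 ≈ 0.326 in
Since P=8.710 > Ia=0.326: effective rainfall P−Ia = 36053/4300 in
Runoff Q = (P−Ia)²/(P−Ia+S) = (8.384)²/(8.384+1.628) = 1299818809/185127900 ≈ 7.021 in

Q = 1299818809/185127900 in ≈ 7.021 in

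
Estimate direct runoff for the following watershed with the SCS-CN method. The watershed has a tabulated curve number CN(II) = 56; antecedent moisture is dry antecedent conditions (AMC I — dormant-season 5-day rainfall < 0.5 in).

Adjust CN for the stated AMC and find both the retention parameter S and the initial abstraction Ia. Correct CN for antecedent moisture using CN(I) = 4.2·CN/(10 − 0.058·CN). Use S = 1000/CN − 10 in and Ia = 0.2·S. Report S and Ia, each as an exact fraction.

S = 2750/147 in ≈ 18.707 in; Ia = 550/147 in ≈ 3.741 in

Adjust CN=56 to AMC I: 4.2·56/(10 − 0.058·56) → (1176/5) ÷ (844/125) = 7350/211 ≈ 34.834
S = 1000/(7350/211) − 10 = 2750/147 in ≈ 18.707 in
Initial abstraction Ia = S/5 = (2750/147)/5 = 550/147 ≈ 3.741 in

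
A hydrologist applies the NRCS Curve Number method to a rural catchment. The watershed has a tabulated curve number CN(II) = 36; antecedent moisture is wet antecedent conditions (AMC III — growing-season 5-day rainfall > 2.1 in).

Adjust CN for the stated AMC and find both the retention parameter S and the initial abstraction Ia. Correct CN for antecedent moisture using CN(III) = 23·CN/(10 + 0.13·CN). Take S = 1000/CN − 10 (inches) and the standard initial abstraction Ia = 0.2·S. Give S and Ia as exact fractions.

S = 1600/207 in ≈ 7.729 in; Ia = 320/207 in ≈ 1.546 in

CN(III) from CN(II)=36: (23·36)/(10 + 0.13·36) = 20700/367 ≈ 56.403
Retention S: 1000/CN − 10 with CN=56.403 → S = 1600/207 ≈ 7.729 in
Initial abstraction Ia = S/5 = (1600/207)/5 = 320/207 ≈ 1.546 in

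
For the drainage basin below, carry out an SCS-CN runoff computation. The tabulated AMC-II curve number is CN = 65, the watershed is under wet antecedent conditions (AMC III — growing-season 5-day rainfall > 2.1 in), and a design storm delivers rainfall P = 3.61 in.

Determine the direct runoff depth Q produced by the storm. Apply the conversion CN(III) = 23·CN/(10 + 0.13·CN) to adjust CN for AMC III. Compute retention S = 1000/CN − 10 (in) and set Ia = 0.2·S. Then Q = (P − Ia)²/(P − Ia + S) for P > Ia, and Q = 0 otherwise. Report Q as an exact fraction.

Q = 8824535721/4901776100 in ≈ 1.800 in

Wet (AMC III): CN(III) = 23·65/(10 + 0.13·65) = 1495/(369/20) = 29900/369 ≈ 81.030
S = 1000/(29900/369) − 10 = 700/299 in ≈ 2.341 in
Ia = 0.2·(700/299) = 140/299 in ≈ 0.468 in
P − Ia = 3.610 − 0.468 = 93939/29900 ≈ 3.142 in (> 0, runoff occurs)
Q = (93939/29900)²/((93939/29900) + 700/299) = (8824535721/894010000)/(163939/29900) = 8824535721/4901776100 in ≈ 1.800 in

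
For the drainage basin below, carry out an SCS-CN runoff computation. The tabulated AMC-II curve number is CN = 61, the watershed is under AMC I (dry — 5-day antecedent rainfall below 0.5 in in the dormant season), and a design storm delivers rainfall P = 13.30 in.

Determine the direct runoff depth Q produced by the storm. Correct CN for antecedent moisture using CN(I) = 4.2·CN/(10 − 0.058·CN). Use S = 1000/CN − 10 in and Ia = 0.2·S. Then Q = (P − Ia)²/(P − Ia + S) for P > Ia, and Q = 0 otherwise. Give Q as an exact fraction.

CN(I) from CN(II)=61: (4.2·61)/(10 − 0.058·61) = 42700/1077 ≈ 39.647
Retention S: 1000/CN − 10 with CN=39.647 → S = 6500/427 ≈ 15.222 in
Initial abstraction Ia = S/5 = (6500/427)/5 = 1300/427 ≈ 3.044 in
Since P=13.300 > Ia=3.044: effective rainfall P−Ia = 43791/4270 in
Runoff Q = (P−Ia)²/(P−Ia+S) = (10.256)²/(10.256+15.222) = 1917651681/464537570 ≈ 4.128 in

Q = 1917651681/464537570 in ≈ 4.128 in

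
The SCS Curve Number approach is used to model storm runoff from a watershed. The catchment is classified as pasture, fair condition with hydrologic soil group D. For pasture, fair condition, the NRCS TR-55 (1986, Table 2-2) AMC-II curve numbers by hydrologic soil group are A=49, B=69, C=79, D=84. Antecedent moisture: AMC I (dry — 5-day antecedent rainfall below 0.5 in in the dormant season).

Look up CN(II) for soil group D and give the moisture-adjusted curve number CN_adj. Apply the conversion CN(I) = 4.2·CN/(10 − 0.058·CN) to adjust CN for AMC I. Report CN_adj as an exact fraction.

NRCS table: pasture, fair condition, soil group D → CN(II) = 84
CN(I) from CN(II)=84: (4.2·84)/(10 − 0.058·84) = 44100/641 ≈ 68.799

CN_adj = 44100/641 ≈ 68.799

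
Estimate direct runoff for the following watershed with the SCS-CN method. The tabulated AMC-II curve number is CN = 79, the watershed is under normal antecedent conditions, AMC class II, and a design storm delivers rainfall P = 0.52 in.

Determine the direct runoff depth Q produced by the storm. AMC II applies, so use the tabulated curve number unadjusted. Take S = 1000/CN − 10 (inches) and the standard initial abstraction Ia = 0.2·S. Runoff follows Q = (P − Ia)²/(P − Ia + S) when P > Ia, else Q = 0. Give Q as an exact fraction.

CN(II) = 79; AMC II needs no correction.
S = 1000/79 − 10 = 210/79 in ≈ 2.658 in
Ia = 0.2S: 0.2·2.658 = 0.532 in (exactly 42/79)
P = 0.520 ≤ Ia = 0.532 in: entire storm abstracted, Q = 0.

Q = 0 in ≈ 0.000 in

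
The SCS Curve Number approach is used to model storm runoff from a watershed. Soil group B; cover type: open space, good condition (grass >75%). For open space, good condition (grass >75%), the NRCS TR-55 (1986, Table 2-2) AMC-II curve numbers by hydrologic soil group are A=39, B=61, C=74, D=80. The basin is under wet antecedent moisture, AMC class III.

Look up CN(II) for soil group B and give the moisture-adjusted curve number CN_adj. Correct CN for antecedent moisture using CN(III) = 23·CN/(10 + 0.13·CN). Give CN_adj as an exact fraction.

NRCS table: open space, good condition (grass >75%), soil group B → CN(II) = 61
CN(III) from CN(II)=61: (23·61)/(10 + 0.13·61) = 140300/1793 ≈ 78.249

CN_adj = 140300/1793 ≈ 78.249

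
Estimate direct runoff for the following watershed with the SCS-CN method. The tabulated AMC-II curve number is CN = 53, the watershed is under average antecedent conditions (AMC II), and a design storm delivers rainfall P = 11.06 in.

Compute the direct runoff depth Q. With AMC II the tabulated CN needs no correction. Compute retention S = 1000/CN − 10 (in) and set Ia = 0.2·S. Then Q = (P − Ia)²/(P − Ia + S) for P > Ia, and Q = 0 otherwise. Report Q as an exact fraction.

CN(II) = 53; AMC II needs no correction.
S = 1000/53 − 10 = 470/53 in ≈ 8.868 in
Initial abstraction Ia = S/5 = (470/53)/5 = 94/53 ≈ 1.774 in
P − Ia = 11.060 − 1.774 = 24609/2650 ≈ 9.286 in (> 0, runoff occurs)
Q: (24609/2650)² ÷ (48109/2650) = 605602881/127488850 in (≈ 4.750 in)

Q = 605602881/127488850 in ≈ 4.750 in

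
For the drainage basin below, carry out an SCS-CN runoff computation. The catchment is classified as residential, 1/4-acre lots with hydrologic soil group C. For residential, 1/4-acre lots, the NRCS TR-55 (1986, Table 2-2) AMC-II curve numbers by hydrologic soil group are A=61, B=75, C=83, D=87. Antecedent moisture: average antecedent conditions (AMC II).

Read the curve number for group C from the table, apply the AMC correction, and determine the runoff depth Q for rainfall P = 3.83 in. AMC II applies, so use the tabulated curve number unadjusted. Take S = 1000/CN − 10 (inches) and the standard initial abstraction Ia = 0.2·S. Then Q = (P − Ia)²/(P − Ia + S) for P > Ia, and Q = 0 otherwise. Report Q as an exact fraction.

NRCS table: residential, 1/4-acre lots, soil group C → CN(II) = 83
Average conditions: CN = 83 (no AMC adjustment).
S = 1000/83 − 10 = 170/83 in ≈ 2.048 in
Ia = 0.2S: 0.2·2.048 = 0.410 in (exactly 34/83)
Excess rainfall: 3.830 − 0.410 = 3.420 in; P > Ia so Q > 0
Q: (28389/8300)² ÷ (45389/8300) = 805935321/376728700 in (≈ 2.139 in)

Q = 805935321/376728700 in ≈ 2.139 in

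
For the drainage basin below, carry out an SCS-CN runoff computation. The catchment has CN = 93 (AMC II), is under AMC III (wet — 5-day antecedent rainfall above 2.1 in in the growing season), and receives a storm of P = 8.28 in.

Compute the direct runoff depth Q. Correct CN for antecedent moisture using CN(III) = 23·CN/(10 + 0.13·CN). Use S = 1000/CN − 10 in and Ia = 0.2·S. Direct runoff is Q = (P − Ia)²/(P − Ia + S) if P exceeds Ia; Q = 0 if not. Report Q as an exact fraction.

Wet (AMC III): CN(III) = 23·93/(10 + 0.13·93) = 2139/(2209/100) = 213900/2209 ≈ 96.831
Retention S: 1000/CN − 10 with CN=96.831 → S = 700/2139 ≈ 0.327 in
Ia = 0.2S: 0.2·0.327 = 0.065 in (exactly 140/2139)
Since P=8.280 > Ia=0.065: effective rainfall P−Ia = 439273/53475 in
Q = (439273/53475)²/((439273/53475) + 700/2139) = (192960768529/2859575625)/(456773/53475) = 192960768529/24425936175 in ≈ 7.900 in

Q = 192960768529/24425936175 in ≈ 7.900 in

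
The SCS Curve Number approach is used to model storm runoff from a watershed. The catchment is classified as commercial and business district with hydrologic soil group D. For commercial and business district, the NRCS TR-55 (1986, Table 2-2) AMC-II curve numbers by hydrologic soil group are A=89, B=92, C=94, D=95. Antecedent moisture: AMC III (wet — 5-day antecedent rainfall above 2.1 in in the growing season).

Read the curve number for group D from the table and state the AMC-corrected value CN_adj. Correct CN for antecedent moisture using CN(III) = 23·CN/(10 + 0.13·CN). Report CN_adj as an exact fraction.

NRCS table: commercial and business district, soil group D → CN(II) = 95
Wet (AMC III): CN(III) = 23·95/(10 + 0.13·95) = 2185/(447/20) = 43700/447 ≈ 97.763

CN_adj = 43700/447 ≈ 97.763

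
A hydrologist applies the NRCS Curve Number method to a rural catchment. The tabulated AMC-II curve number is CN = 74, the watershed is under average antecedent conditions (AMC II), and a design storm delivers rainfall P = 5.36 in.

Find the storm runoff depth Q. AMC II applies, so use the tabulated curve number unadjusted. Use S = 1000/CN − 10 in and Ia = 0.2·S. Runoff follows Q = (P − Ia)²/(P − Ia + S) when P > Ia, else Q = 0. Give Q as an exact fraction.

CN(II) = 74; AMC II needs no correction.
Retention S: 1000/CN − 10 with CN=74.000 → S = 130/37 ≈ 3.514 in
Ia = 0.2S: 0.2·3.514 = 0.703 in (exactly 26/37)
P − Ia = 5.360 − 0.703 = 4308/925 ≈ 4.657 in (> 0, runoff occurs)
Runoff Q = (P−Ia)²/(P−Ia+S) = (4.657)²/(4.657+3.514) = 9279432/3495575 ≈ 2.655 in

Q = 9279432/3495575 in ≈ 2.655 in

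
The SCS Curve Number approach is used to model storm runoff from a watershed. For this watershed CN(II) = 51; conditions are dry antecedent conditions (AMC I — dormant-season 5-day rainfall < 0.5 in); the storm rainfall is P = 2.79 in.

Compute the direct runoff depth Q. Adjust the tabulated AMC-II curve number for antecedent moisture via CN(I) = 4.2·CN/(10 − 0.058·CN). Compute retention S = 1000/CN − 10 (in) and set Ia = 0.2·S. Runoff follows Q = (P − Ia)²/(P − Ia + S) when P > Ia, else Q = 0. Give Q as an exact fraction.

Q = 0 in ≈ 0.000 in

Dry (AMC I): CN(I) = 4.2·51/(10 − 0.058·51) = (1071/5)/(3521/500) = 15300/503 ≈ 30.417
S = 1000/(15300/503) − 10 = 3500/153 in ≈ 22.876 in
Initial abstraction Ia = S/5 = (3500/153)/5 = 700/153 ≈ 4.575 in
P = 2.790 ≤ Ia = 4.575 in: entire storm abstracted, Q = 0.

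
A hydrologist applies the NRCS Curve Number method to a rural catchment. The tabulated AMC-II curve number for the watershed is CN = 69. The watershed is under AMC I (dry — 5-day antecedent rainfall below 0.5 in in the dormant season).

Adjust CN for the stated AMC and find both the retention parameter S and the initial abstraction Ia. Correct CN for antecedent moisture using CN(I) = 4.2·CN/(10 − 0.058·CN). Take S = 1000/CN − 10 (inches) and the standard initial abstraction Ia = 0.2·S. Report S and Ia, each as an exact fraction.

CN(I) from CN(II)=69: (4.2·69)/(10 − 0.058·69) = 144900/2999 ≈ 48.316
S = 1000/(144900/2999) − 10 = 15500/1449 in ≈ 10.697 in
Ia = 0.2S: 0.2·10.697 = 2.139 in (exactly 3100/1449)

S = 15500/1449 in ≈ 10.697 in; Ia = 3100/1449 in ≈ 2.139 in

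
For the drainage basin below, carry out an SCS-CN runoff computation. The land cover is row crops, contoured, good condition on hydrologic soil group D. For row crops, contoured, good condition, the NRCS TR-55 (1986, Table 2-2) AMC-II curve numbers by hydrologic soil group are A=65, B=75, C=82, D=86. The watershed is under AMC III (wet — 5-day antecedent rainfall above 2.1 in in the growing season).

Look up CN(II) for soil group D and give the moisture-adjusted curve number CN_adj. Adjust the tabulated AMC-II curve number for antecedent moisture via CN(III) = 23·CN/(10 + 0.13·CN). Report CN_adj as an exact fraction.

NRCS table: row crops, contoured, good condition, soil group D → CN(II) = 86
CN(III) from CN(II)=86: (23·86)/(10 + 0.13·86) = 98900/1059 ≈ 93.390

CN_adj = 98900/1059 ≈ 93.390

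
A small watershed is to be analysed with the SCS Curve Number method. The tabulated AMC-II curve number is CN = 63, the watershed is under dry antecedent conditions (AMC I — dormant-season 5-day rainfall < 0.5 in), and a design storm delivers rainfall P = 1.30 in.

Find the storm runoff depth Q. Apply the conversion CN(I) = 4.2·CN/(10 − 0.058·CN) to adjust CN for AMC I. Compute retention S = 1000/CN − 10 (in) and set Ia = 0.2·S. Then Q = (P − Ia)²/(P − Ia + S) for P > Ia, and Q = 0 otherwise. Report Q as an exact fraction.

CN(I) from CN(II)=63: (4.2·63)/(10 − 0.058·63) = 132300/3173 ≈ 41.696
Max retention: S = 1000/(132300/3173) − 10 = 18500/1323 in (≈ 13.983 in)
Ia = 0.2·(18500/1323) = 3700/1323 in ≈ 2.797 in
P = 1.300 ≤ Ia = 2.797 in: entire storm abstracted, Q = 0.

Q = 0 in ≈ 0.000 in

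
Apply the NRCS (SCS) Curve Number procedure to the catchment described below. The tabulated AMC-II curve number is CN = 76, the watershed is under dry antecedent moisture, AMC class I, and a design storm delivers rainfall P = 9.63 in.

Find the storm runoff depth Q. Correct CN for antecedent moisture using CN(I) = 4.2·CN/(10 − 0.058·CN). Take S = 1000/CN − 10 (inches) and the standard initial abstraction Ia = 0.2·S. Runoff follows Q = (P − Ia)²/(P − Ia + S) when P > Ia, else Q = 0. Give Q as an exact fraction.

Q = 11681070241/2767450700 in ≈ 4.221 in

CN(I) from CN(II)=76: (4.2·76)/(10 − 0.058·76) = 13300/233 ≈ 57.082
Max retention: S = 1000/(13300/233) − 10 = 1000/133 in (≈ 7.519 in)
Ia = 0.2S: 0.2·7.519 = 1.504 in (exactly 200/133)
Since P=9.630 > Ia=1.504: effective rainfall P−Ia = 108079/13300 in
Runoff Q = (P−Ia)²/(P−Ia+S) = (8.126)²/(8.126+7.519) = 11681070241/2767450700 ≈ 4.221 in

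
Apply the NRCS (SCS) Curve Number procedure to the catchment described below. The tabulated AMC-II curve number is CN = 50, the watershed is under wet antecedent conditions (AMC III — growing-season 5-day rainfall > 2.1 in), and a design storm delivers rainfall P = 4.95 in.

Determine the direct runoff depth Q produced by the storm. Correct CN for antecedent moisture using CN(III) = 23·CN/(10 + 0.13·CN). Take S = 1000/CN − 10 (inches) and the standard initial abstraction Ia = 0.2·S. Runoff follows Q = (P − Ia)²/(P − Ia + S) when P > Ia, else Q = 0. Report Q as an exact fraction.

Q = 3523129/1783420 in ≈ 1.975 in

CN(III) from CN(II)=50: (23·50)/(10 + 0.13·50) = 2300/33 ≈ 69.697
S = 1000/(2300/33) − 10 = 100/23 in ≈ 4.348 in
Ia = 0.2S: 0.2·4.348 = 0.870 in (exactly 20/23)
P − Ia = 4.950 − 0.870 = 1877/460 ≈ 4.080 in (> 0, runoff occurs)
Q = (1877/460)²/((1877/460) + 100/23) = (3523129/211600)/(3877/460) = 3523129/1783420 in ≈ 1.975 in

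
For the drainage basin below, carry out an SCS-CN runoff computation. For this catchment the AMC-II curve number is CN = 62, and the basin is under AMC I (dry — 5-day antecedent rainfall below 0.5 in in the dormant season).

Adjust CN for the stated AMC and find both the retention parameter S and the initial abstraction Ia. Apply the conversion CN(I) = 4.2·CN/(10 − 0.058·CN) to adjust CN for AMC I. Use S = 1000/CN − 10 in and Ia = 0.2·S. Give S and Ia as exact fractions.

S = 9500/651 in ≈ 14.593 in; Ia = 1900/651 in ≈ 2.919 in

Adjust CN=62 to AMC I: 4.2·62/(10 − 0.058·62) → (1302/5) ÷ (1601/250) = 65100/1601 ≈ 40.662
Max retention: S = 1000/(65100/1601) − 10 = 9500/651 in (≈ 14.593 in)
Ia = 0.2·(9500/651) = 1900/651 in ≈ 2.919 in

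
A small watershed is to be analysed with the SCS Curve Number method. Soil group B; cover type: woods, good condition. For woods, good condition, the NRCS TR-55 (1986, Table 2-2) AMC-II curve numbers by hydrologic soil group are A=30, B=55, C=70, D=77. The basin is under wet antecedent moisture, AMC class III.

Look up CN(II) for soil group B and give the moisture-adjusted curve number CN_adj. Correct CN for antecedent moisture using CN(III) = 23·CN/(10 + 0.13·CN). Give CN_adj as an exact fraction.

CN_adj = 25300/343 ≈ 73.761

NRCS table: woods, good condition, soil group B → CN(II) = 55
Adjust CN=55 to AMC III: 23·55/(10 + 0.13·55) → 1265 ÷ (343/20) = 25300/343 ≈ 73.761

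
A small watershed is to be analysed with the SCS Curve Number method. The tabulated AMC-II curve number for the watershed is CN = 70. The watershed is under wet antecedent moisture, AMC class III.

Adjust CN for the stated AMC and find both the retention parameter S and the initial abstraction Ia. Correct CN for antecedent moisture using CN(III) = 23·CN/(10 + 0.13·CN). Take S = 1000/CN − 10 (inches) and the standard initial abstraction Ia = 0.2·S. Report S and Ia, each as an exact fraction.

CN(III) from CN(II)=70: (23·70)/(10 + 0.13·70) = 16100/191 ≈ 84.293
Retention S: 1000/CN − 10 with CN=84.293 → S = 300/161 ≈ 1.863 in
Ia = 0.2·(300/161) = 60/161 in ≈ 0.373 in

S = 300/161 in ≈ 1.863 in; Ia = 60/161 in ≈ 0.373 in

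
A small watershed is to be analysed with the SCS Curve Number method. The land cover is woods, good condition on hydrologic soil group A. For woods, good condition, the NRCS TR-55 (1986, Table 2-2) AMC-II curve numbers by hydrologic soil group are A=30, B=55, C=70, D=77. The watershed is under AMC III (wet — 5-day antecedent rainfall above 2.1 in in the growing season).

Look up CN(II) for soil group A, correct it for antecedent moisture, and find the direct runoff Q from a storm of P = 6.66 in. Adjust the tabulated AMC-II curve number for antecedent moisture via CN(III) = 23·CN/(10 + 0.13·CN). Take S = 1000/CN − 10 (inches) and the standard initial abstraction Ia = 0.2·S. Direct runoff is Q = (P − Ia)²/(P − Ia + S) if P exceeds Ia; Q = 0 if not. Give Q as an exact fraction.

NRCS table: woods, good condition, soil group A → CN(II) = 30
Wet (AMC III): CN(III) = 23·30/(10 + 0.13·30) = 690/(139/10) = 6900/139 ≈ 49.640
Retention S: 1000/CN − 10 with CN=49.640 → S = 700/69 ≈ 10.145 in
Ia = 0.2·(700/69) = 140/69 in ≈ 2.029 in
Since P=6.660 > Ia=2.029: effective rainfall P−Ia = 15977/3450 in
Q: (15977/3450)² ÷ (50977/3450) = 255264529/175870650 in (≈ 1.451 in)

Q = 255264529/175870650 in ≈ 1.451 in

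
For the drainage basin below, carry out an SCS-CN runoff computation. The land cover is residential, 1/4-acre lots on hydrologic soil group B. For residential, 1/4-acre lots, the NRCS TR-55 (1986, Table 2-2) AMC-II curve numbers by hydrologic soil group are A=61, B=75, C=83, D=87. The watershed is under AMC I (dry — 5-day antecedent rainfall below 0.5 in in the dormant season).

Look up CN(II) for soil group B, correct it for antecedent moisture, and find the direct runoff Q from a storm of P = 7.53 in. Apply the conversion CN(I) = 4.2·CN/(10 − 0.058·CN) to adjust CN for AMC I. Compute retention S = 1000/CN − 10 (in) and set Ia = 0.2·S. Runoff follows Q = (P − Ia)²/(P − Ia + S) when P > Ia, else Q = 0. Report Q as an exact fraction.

Q = 1401678721/550865700 in ≈ 2.545 in

NRCS table: residential, 1/4-acre lots, soil group B → CN(II) = 75
Adjust CN=75 to AMC I: 4.2·75/(10 − 0.058·75) → 315 ÷ (113/20) = 6300/113 ≈ 55.752
S = 1000/(6300/113) − 10 = 500/63 in ≈ 7.937 in
Initial abstraction Ia = S/5 = (500/63)/5 = 100/63 ≈ 1.587 in
Excess rainfall: 7.530 − 1.587 = 5.943 in; P > Ia so Q > 0
Q: (37439/6300)² ÷ (87439/6300) = 1401678721/550865700 in (≈ 2.545 in)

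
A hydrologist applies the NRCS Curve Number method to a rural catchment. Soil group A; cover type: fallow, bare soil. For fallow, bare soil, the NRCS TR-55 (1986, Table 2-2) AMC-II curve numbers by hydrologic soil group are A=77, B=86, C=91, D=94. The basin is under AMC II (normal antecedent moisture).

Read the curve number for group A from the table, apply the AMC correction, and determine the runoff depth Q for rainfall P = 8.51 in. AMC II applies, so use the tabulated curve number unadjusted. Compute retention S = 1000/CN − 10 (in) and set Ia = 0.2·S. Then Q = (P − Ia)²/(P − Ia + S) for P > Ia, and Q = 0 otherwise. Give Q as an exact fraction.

Q = 161395623/28097300 in ≈ 5.744 in

NRCS table: fallow, bare soil, soil group A → CN(II) = 77
CN(II) = 77; AMC II needs no correction.
S = 1000/77 − 10 = 230/77 in ≈ 2.987 in
Initial abstraction Ia = S/5 = (230/77)/5 = 46/77 ≈ 0.597 in
Since P=8.510 > Ia=0.597: effective rainfall P−Ia = 60927/7700 in
Q = (60927/7700)²/((60927/7700) + 230/77) = (3712099329/59290000)/(83927/7700) = 161395623/28097300 in ≈ 5.744 in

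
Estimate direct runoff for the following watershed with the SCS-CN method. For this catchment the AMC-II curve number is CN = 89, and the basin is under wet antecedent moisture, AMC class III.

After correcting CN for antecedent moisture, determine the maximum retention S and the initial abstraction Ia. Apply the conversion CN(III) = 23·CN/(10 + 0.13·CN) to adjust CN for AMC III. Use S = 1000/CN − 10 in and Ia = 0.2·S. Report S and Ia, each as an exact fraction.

S = 1100/2047 in ≈ 0.537 in; Ia = 220/2047 in ≈ 0.107 in

CN(III) from CN(II)=89: (23·89)/(10 + 0.13·89) = 204700/2157 ≈ 94.900
Retention S: 1000/CN − 10 with CN=94.900 → S = 1100/2047 ≈ 0.537 in
Ia = 0.2S: 0.2·0.537 = 0.107 in (exactly 220/2047)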